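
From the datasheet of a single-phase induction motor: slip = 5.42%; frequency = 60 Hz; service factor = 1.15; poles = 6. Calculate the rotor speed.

1135 rpm

n_s = 120f/p = 120×60/6 = 1200 rpm
n = n_s(1 − s) = 1200 × (1 − 0.0542) = 1135 rpm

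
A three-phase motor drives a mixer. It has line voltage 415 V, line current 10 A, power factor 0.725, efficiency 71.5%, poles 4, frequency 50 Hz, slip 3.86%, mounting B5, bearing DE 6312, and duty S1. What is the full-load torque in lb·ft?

18.2 lb·ft

P_in = √3·V·I·cosφ = 1.732 × 415 × 10 × 0.725 = 5211 W
P_out = η·P_in = 0.715 × 5211 = 3726 W
n_s = 120×50/4 = 1500 rpm; n = 1500×(1−0.0386) = 1442 rpm
ω = 2π×1442/60 = 151 rad/s
τ = P_out/ω = 3726/151 = 24.68 N·m
In lb·ft: 24.68/1.356 = 18.2 lb·ft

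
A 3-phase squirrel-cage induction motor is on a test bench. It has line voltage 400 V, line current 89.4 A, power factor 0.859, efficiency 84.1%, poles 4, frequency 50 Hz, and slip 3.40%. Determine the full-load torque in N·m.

P_in = √3·V·I·cosφ = 1.732 × 400 × 89.4 × 0.859 = 53203 W
P_out = η·P_in = 0.841 × 53203 = 44744 W
n_s = 120×50/4 = 1500 rpm; n = 1500×(1−0.034) = 1449 rpm
ω = 2π×1449/60 = 151.7 rad/s
τ = P_out/ω = 44744/151.7 = 295 N·m

295 N·m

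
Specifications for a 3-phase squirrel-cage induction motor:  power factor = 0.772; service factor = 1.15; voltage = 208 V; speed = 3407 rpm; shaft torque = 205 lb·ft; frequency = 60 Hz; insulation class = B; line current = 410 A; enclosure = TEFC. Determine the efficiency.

τ = 205 lb·ft × 1.356 = 278 N·m
ω = 2π × 3407/60 = 356.8 rad/s; P_out = τω = 278 × 356.8 = 99190 W
P_in = √3·V_L·I_L·cosφ = 1.732 × 208 × 410 × 0.772 = 114028 W
η = P_out / P_in = 99190 / 114028 = 0.870 = 87.0%

87.0 %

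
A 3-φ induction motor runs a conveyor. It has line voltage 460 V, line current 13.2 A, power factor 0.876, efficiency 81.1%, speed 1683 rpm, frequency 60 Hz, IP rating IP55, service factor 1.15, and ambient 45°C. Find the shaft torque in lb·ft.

31.3 lb·ft

P_in = √3·V·I·cosφ = 1.732 × 460 × 13.2 × 0.876 = 9213 W
P_out = η·P_in = 0.811 × 9213 = 7472 W
n = 1683 rpm
ω = 2π×1683/60 = 176.2 rad/s
τ = P_out/ω = 7472/176.2 = 42.41 N·m
In lb·ft: 42.41/1.356 = 31.3 lb·ft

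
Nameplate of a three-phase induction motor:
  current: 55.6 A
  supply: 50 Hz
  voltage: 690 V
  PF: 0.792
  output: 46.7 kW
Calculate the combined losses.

P_in = √3·V·I·cosφ = 1.732×690×55.6×0.792 = 52626 W
P_out = 46700 W
Losses = P_in − P_out = 52626 − 46700 = 5926 W

5.93 kW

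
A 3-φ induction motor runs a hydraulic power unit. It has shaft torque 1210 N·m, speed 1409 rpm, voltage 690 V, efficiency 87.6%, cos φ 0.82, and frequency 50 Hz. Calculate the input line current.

ω = 2π×1409/60 = 147.6 rad/s; P_out = τω = 1210 × 147.6 = 178596 W
P_in = P_out / η = 178596 / 0.876 = 203877 W
I_L = P_in / (√3·V_L·cosφ) = 203877 / (1.732 × 690 × 0.82) = 208 A

208 A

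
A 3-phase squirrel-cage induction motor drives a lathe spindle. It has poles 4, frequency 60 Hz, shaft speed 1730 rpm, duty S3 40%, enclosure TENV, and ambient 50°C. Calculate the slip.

n_s = 120f/p = 120×60/4 = 1800 rpm
s = (n_s − n)/n_s = (1800 − 1730)/1800 = 0.0389

3.89 %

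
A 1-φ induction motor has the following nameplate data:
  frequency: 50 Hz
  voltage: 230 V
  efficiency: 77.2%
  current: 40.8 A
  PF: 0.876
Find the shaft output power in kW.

P_in = V·I·cosφ = 230 × 40.8 × 0.876 = 8220 W
P_out = η·P_in = 0.772 × 8220 = 6346 W

6.35 kW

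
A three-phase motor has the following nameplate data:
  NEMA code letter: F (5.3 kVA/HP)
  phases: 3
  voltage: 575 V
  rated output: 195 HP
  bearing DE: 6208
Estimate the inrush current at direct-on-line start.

1040 A

S_LR = 5.3 × 195 = 1033.5 kVA
I_LR = S_LR/(√3·V_L) = 1033500/(1.732×575) = 1040 A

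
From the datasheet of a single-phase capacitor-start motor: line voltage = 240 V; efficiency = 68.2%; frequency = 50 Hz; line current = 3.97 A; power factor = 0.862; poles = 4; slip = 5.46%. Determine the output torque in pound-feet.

P_in = V·I·cosφ = 240 × 3.97 × 0.862 = 821 W
P_out = η·P_in = 0.682 × 821 = 560 W
n_s = 120×50/4 = 1500 rpm; n = 1500×(1−0.0546) = 1418 rpm
ω = 2π×1418/60 = 148.5 rad/s
τ = P_out/ω = 560/148.5 = 3.771 N·m
In lb·ft: 3.771/1.356 = 2.78 lb·ft

2.78 lb·ft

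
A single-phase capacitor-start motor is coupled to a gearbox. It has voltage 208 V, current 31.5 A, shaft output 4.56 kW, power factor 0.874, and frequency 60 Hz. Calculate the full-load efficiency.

P_out = 4.56 kW = 4560 W
P_in = V·I·cosφ = 208 × 31.5 × 0.874 = 5726 W
η = P_out / P_in = 4560 / 5726 = 0.796 = 79.6%

79.6 %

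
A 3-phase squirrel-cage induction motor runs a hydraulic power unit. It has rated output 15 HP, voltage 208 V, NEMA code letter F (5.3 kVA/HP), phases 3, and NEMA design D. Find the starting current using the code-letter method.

221 A

S_LR = 5.3 × 15 = 79.5 kVA
I_LR = S_LR/(√3·V_L) = 79500/(1.732×208) = 221 A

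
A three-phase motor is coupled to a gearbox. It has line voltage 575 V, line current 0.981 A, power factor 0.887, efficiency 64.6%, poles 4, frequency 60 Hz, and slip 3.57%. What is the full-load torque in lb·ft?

P_in = √3·V·I·cosφ = 1.732 × 575 × 0.981 × 0.887 = 867 W
P_out = η·P_in = 0.646 × 867 = 560 W
n_s = 120×60/4 = 1800 rpm; n = 1800×(1−0.0357) = 1736 rpm
ω = 2π×1736/60 = 181.8 rad/s
τ = P_out/ω = 560/181.8 = 3.08 N·m
In lb·ft: 3.08/1.356 = 2.27 lb·ft

2.27 lb·ft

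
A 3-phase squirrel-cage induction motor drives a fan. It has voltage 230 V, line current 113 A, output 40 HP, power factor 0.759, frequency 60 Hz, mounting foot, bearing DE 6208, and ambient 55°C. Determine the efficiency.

P_out = 40 × 746 = 29840 W
P_in = √3·V_L·I_L·cosφ = 1.732 × 230 × 113 × 0.759 = 34166 W
η = P_out / P_in = 29840 / 34166 = 0.873 = 87.3%

87.3 %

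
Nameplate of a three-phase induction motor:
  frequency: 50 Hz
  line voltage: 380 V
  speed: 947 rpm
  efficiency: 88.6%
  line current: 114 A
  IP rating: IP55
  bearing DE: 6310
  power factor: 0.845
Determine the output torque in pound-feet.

P_in = √3·V·I·cosφ = 1.732 × 380 × 114 × 0.845 = 63401 W
P_out = η·P_in = 0.886 × 63401 = 56173 W
n = 947 rpm
ω = 2π×947/60 = 99.17 rad/s
τ = P_out/ω = 56173/99.17 = 566.4 N·m
In lb·ft: 566.4/1.356 = 418 lb·ft

418 lb·ft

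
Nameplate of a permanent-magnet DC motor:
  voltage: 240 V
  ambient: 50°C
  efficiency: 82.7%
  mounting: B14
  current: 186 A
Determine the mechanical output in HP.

49.5 HP

P_in = V·I = 240 × 186 = 44640 W
P_out = η·P_in = 0.827 × 44640 = 36917 W
= 36917/746 = 49.5 HP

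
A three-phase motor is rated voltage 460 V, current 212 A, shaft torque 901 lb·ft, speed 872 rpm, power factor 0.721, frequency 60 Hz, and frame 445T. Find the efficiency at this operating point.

τ = 901 lb·ft × 1.356 = 1222 N·m
ω = 2π × 872/60 = 91.32 rad/s; P_out = τω = 1222 × 91.32 = 111593 W
P_in = √3·V_L·I_L·cosφ = 1.732 × 460 × 212 × 0.721 = 121780 W
η = P_out / P_in = 111593 / 121780 = 0.916 = 91.6%

91.6 %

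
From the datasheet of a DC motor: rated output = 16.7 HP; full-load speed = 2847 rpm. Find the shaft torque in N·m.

P_out = 16.7 × 746 = 12458 W
ω = 2π × 2847/60 = 298.1 rad/s
τ = P_out/ω = 12458/298.1 = 41.8 N·m

41.8 N·m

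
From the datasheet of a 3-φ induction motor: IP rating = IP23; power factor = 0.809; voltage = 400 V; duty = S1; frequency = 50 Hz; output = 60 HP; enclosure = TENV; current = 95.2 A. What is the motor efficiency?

P_out = 60 × 746 = 44760 W
P_in = √3·V_L·I_L·cosφ = 1.732 × 400 × 95.2 × 0.809 = 53357 W
η = P_out / P_in = 44760 / 53357 = 0.839 = 83.9%

83.9 %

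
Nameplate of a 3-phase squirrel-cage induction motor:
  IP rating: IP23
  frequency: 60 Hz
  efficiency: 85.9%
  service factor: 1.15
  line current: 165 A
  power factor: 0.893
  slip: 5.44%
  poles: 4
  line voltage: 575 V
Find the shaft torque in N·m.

707 N·m

P_in = √3·V·I·cosφ = 1.732 × 575 × 165 × 0.893 = 146741 W
P_out = η·P_in = 0.859 × 146741 = 126051 W
n_s = 120×60/4 = 1800 rpm; n = 1800×(1−0.0544) = 1702 rpm
ω = 2π×1702/60 = 178.2 rad/s
τ = P_out/ω = 126051/178.2 = 707 N·m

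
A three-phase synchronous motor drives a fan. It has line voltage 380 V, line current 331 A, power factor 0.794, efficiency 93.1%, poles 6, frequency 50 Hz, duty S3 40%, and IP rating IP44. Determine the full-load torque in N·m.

P_in = √3·V·I·cosφ = 1.732 × 380 × 331 × 0.794 = 172974 W
P_out = η·P_in = 0.931 × 172974 = 161039 W
n = n_s = 120×50/6 = 1000 rpm (synchronous)
ω = 2π×1000/60 = 104.7 rad/s
τ = P_out/ω = 161039/104.7 = 1540 N·m

1540 N·m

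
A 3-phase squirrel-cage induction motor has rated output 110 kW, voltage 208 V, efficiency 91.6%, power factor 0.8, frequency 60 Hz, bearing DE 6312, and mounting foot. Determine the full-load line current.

417 A

P_out = 110 kW = 110000 W
P_in = P_out / η = 110000 / 0.916 = 120087 W
I_L = P_in / (√3·V_L·cosφ) = 120087 / (1.732 × 208 × 0.8) = 417 A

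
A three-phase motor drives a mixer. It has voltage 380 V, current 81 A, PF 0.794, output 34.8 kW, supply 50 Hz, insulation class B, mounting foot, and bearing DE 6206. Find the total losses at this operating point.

7.53 kW

P_in = √3·V·I·cosφ = 1.732×380×81×0.794 = 42329 W
P_out = 34800 W
Losses = P_in − P_out = 42329 − 34800 = 7529 W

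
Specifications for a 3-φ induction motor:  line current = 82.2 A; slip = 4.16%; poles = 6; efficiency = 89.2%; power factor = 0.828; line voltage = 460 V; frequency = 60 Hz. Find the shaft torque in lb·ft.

296 lb·ft

P_in = √3·V·I·cosφ = 1.732 × 460 × 82.2 × 0.828 = 54226 W
P_out = η·P_in = 0.892 × 54226 = 48370 W
n_s = 120×60/6 = 1200 rpm; n = 1200×(1−0.0416) = 1150 rpm
ω = 2π×1150/60 = 120.4 rad/s
τ = P_out/ω = 48370/120.4 = 401.7 N·m
In lb·ft: 401.7/1.356 = 296 lb·ft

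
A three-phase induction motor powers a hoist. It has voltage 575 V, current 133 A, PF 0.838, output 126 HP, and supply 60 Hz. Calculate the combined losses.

17000 W

P_in = √3·V·I·cosφ = 1.732×575×133×0.838 = 110997 W
P_out = 126×746 = 93996 W
Losses = P_in − P_out = 110997 − 93996 = 17001 W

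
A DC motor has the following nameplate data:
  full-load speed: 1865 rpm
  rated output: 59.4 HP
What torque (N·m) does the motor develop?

227 N·m

P_out = 59.4 × 746 = 44312 W
ω = 2π × 1865/60 = 195.3 rad/s
τ = P_out/ω = 44312/195.3 = 227 N·m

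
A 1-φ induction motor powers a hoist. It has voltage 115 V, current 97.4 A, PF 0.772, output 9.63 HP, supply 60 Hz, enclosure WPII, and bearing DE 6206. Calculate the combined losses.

1460 W

P_in = V·I·cosφ = 115×97.4×0.772 = 8647 W
P_out = 9.63×746 = 7184 W
Losses = P_in − P_out = 8647 − 7184 = 1463 W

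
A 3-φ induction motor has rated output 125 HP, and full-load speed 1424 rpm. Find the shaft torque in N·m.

625 N·m

P_out = 125 × 746 = 93250 W
ω = 2π × 1424/60 = 149.1 rad/s
τ = P_out/ω = 93250/149.1 = 625 N·m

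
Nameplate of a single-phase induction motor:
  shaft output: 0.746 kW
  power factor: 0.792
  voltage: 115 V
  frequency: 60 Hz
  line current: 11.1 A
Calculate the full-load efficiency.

73.8 %

P_out = 0.746 kW = 746 W
P_in = V·I·cosφ = 115 × 11.1 × 0.792 = 1011 W
η = P_out / P_in = 746 / 1011 = 0.738 = 73.8%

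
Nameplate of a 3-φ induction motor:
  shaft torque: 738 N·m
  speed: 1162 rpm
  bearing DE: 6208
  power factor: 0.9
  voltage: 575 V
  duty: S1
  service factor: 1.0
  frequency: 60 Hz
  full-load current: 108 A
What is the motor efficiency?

92.8 %

ω = 2π × 1162/60 = 121.7 rad/s; P_out = τω = 738 × 121.7 = 89815 W
P_in = √3·V_L·I_L·cosφ = 1.732 × 575 × 108 × 0.9 = 96801 W
η = P_out / P_in = 89815 / 96801 = 0.928 = 92.8%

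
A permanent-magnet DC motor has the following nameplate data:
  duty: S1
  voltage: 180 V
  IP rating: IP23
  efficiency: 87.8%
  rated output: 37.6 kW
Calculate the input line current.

238 A

P_out = 37.6 kW = 37600 W
P_in = P_out / η = 37600 / 0.878 = 42825 W
I = P_in / V = 42825 / 180 = 238 A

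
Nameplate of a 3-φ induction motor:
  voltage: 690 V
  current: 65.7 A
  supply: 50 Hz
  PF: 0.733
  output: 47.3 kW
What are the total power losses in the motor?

P_in = √3·V·I·cosφ = 1.732×690×65.7×0.733 = 57553 W
P_out = 47300 W
Losses = P_in − P_out = 57553 − 47300 = 10253 W

10.3 kW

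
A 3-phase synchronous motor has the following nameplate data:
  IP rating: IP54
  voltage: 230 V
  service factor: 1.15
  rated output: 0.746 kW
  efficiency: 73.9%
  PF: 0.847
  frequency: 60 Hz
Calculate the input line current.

P_out = 0.746 kW = 746 W
P_in = P_out / η = 746 / 0.739 = 1009 W
I_L = P_in / (√3·V_L·cosφ) = 1009 / (1.732 × 230 × 0.847) = 2.99 A

2.99 A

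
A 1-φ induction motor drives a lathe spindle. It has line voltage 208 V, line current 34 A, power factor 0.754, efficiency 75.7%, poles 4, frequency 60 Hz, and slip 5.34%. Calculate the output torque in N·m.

22.6 N·m

P_in = V·I·cosφ = 208 × 34 × 0.754 = 5332 W
P_out = η·P_in = 0.757 × 5332 = 4036 W
n_s = 120×60/4 = 1800 rpm; n = 1800×(1−0.0534) = 1704 rpm
ω = 2π×1704/60 = 178.4 rad/s
τ = P_out/ω = 4036/178.4 = 22.6 N·m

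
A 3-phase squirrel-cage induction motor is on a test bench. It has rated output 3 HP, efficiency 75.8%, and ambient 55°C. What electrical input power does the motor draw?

P_out = 3 × 746 = 2238 W
P_in = P_out/η = 2238/0.758 = 2953 W = 2.95 kW

2.95 kW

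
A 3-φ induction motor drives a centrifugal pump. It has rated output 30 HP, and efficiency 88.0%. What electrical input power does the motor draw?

25.4 kW

P_out = 30 × 746 = 22380 W
P_in = P_out/η = 22380/0.88 = 25432 W = 25.4 kW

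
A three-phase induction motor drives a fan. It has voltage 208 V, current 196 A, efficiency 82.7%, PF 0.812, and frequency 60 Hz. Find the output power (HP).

P_in = √3·V·I·cosφ = 1.732 × 208 × 196 × 0.812 = 57335 W
P_out = η·P_in = 0.827 × 57335 = 47416 W
= 47416/746 = 63.6 HP

63.6 HP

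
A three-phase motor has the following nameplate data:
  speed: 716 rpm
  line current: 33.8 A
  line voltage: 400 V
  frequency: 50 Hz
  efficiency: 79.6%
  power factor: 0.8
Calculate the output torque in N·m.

P_in = √3·V·I·cosφ = 1.732 × 400 × 33.8 × 0.8 = 18733 W
P_out = η·P_in = 0.796 × 18733 = 14911 W
n = 716 rpm
ω = 2π×716/60 = 74.98 rad/s
τ = P_out/ω = 14911/74.98 = 199 N·m

199 N·m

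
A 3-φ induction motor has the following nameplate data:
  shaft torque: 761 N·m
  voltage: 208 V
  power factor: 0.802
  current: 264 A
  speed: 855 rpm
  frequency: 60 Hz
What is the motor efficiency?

89.3 %

ω = 2π × 855/60 = 89.54 rad/s; P_out = τω = 761 × 89.54 = 68140 W
P_in = √3·V_L·I_L·cosφ = 1.732 × 208 × 264 × 0.802 = 76276 W
η = P_out / P_in = 68140 / 76276 = 0.893 = 89.3%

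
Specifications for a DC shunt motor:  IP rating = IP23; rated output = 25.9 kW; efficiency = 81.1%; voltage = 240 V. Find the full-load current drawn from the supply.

133 A

P_out = 25.9 kW = 25900 W
P_in = P_out / η = 25900 / 0.811 = 31936 W
I = P_in / V = 31936 / 240 = 133 A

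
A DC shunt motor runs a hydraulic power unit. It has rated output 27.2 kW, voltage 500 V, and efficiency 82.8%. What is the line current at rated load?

65.7 A

P_out = 27.2 kW = 27200 W
P_in = P_out / η = 27200 / 0.828 = 32850 W
I = P_in / V = 32850 / 500 = 65.7 A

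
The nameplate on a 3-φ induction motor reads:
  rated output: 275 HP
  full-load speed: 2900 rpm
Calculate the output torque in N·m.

676 N·m

P_out = 275 × 746 = 205150 W
ω = 2π × 2900/60 = 303.7 rad/s
τ = P_out/ω = 205150/303.7 = 676 N·m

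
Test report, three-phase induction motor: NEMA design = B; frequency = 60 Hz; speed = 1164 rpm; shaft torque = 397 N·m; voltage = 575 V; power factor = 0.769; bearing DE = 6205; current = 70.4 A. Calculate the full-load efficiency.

89.8 %

ω = 2π × 1164/60 = 121.9 rad/s; P_out = τω = 397 × 121.9 = 48394 W
P_in = √3·V_L·I_L·cosφ = 1.732 × 575 × 70.4 × 0.769 = 53916 W
η = P_out / P_in = 48394 / 53916 = 0.898 = 89.8%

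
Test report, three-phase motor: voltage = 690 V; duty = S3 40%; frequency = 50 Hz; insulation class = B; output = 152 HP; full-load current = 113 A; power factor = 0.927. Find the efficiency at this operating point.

90.6 %

P_out = 152 × 746 = 113392 W
P_in = √3·V_L·I_L·cosφ = 1.732 × 690 × 113 × 0.927 = 125186 W
η = P_out / P_in = 113392 / 125186 = 0.906 = 90.6%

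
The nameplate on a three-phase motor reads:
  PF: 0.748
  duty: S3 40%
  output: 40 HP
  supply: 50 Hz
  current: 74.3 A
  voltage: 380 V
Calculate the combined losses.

6740 W

P_in = √3·V·I·cosφ = 1.732×380×74.3×0.748 = 36578 W
P_out = 40×746 = 29840 W
Losses = P_in − P_out = 36578 − 29840 = 6738 W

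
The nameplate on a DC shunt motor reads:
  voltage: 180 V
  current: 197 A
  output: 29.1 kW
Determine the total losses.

P_in = V·I = 180×197 = 35460 W
P_out = 29100 W
Losses = P_in − P_out = 35460 − 29100 = 6360 W

6360 W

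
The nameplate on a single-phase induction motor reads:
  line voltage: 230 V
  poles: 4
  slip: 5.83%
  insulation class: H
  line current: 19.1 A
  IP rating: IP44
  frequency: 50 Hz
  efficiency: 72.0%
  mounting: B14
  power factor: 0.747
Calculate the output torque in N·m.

P_in = V·I·cosφ = 230 × 19.1 × 0.747 = 3282 W
P_out = η·P_in = 0.72 × 3282 = 2363 W
n_s = 120×50/4 = 1500 rpm; n = 1500×(1−0.0583) = 1413 rpm
ω = 2π×1413/60 = 148 rad/s
τ = P_out/ω = 2363/148 = 16 N·m

16 N·m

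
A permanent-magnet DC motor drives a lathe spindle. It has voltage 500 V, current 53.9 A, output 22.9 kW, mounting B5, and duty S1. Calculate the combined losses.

4050 W

P_in = V·I = 500×53.9 = 26950 W
P_out = 22900 W
Losses = P_in − P_out = 26950 − 22900 = 4050 W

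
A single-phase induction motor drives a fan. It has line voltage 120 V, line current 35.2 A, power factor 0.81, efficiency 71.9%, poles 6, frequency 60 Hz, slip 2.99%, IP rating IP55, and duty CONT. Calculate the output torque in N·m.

20.2 N·m

P_in = V·I·cosφ = 120 × 35.2 × 0.81 = 3421 W
P_out = η·P_in = 0.719 × 3421 = 2460 W
n_s = 120×60/6 = 1200 rpm; n = 1200×(1−0.0299) = 1164 rpm
ω = 2π×1164/60 = 121.9 rad/s
τ = P_out/ω = 2460/121.9 = 20.2 N·m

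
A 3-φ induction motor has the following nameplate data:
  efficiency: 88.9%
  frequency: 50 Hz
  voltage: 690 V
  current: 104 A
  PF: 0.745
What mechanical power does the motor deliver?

P_in = √3·V·I·cosφ = 1.732 × 690 × 104 × 0.745 = 92595 W
P_out = η·P_in = 0.889 × 92595 = 82317 W

82.3 kW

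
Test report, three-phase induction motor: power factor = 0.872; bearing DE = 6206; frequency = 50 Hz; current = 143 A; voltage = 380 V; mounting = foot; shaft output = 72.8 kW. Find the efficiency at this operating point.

P_out = 72.8 kW = 72800 W
P_in = √3·V_L·I_L·cosφ = 1.732 × 380 × 143 × 0.872 = 82070 W
η = P_out / P_in = 72800 / 82070 = 0.887 = 88.7%

88.7 %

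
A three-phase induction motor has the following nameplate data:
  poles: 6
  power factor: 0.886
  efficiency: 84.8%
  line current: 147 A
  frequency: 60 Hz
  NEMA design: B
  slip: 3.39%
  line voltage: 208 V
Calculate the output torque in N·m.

P_in = √3·V·I·cosφ = 1.732 × 208 × 147 × 0.886 = 46920 W
P_out = η·P_in = 0.848 × 46920 = 39788 W
n_s = 120×60/6 = 1200 rpm; n = 1200×(1−0.0339) = 1159 rpm
ω = 2π×1159/60 = 121.4 rad/s
τ = P_out/ω = 39788/121.4 = 328 N·m

328 N·m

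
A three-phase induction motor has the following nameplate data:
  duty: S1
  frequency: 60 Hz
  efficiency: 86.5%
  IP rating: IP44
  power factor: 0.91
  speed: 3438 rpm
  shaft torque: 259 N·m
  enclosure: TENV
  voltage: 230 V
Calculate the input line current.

ω = 2π×3438/60 = 360 rad/s; P_out = τω = 259 × 360 = 93240 W
P_in = P_out / η = 93240 / 0.865 = 107792 W
I_L = P_in / (√3·V_L·cosφ) = 107792 / (1.732 × 230 × 0.91) = 297 A

297 A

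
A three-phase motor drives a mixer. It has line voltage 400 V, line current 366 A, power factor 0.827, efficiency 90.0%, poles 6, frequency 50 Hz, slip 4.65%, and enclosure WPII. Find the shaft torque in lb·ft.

P_in = √3·V·I·cosφ = 1.732 × 400 × 366 × 0.827 = 209698 W
P_out = η·P_in = 0.9 × 209698 = 188728 W
n_s = 120×50/6 = 1000 rpm; n = 1000×(1−0.0465) = 954 rpm
ω = 2π×954/60 = 99.9 rad/s
τ = P_out/ω = 188728/99.9 = 1889 N·m
In lb·ft: 1889/1.356 = 1390 lb·ft

1390 lb·ft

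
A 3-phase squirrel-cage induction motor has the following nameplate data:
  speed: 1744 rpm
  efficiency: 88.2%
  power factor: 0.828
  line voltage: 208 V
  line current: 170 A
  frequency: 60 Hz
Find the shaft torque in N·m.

P_in = √3·V·I·cosφ = 1.732 × 208 × 170 × 0.828 = 50710 W
P_out = η·P_in = 0.882 × 50710 = 44726 W
n = 1744 rpm
ω = 2π×1744/60 = 182.6 rad/s
τ = P_out/ω = 44726/182.6 = 245 N·m

245 N·m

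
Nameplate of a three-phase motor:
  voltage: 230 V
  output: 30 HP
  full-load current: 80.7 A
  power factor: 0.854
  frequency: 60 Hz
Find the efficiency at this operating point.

81.5 %

P_out = 30 × 746 = 22380 W
P_in = √3·V_L·I_L·cosφ = 1.732 × 230 × 80.7 × 0.854 = 27454 W
η = P_out / P_in = 22380 / 27454 = 0.815 = 81.5%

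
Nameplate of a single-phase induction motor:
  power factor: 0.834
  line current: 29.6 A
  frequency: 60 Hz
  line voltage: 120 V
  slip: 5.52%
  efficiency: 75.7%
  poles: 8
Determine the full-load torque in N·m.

25.2 N·m

P_in = V·I·cosφ = 120 × 29.6 × 0.834 = 2962 W
P_out = η·P_in = 0.757 × 2962 = 2242 W
n_s = 120×60/8 = 900 rpm; n = 900×(1−0.0552) = 850 rpm
ω = 2π×850/60 = 89.01 rad/s
τ = P_out/ω = 2242/89.01 = 25.2 N·m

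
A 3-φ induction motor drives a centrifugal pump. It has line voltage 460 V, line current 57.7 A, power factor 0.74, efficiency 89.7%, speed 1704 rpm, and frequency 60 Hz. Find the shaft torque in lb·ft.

126 lb·ft

P_in = √3·V·I·cosφ = 1.732 × 460 × 57.7 × 0.74 = 34018 W
P_out = η·P_in = 0.897 × 34018 = 30514 W
n = 1704 rpm
ω = 2π×1704/60 = 178.4 rad/s
τ = P_out/ω = 30514/178.4 = 171 N·m
In lb·ft: 171/1.356 = 126 lb·ft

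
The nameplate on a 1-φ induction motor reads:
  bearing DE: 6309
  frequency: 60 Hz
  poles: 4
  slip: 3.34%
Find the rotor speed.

n_s = 120f/p = 120×60/4 = 1800 rpm
n = n_s(1 − s) = 1800 × (1 − 0.0334) = 1740 rpm

1740 rpm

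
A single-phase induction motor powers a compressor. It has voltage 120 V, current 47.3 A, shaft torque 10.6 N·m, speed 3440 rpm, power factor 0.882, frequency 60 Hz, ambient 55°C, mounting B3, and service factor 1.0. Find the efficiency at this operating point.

ω = 2π × 3440/60 = 360.2 rad/s; P_out = τω = 10.6 × 360.2 = 3818 W
P_in = V·I·cosφ = 120 × 47.3 × 0.882 = 5006 W
η = P_out / P_in = 3818 / 5006 = 0.763 = 76.3%

76.3 %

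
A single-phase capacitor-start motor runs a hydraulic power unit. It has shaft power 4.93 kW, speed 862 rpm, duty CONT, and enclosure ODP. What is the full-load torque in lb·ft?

40.3 lb·ft

ω = 2π × 862/60 = 90.27 rad/s
τ = P/ω = 4930/90.27 = 54.61 N·m
In lb·ft: 54.61/1.356 = 40.3 lb·ft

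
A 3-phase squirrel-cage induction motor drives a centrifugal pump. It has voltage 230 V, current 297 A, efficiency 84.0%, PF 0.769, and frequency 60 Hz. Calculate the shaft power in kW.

P_in = √3·V·I·cosφ = 1.732 × 230 × 297 × 0.769 = 90983 W
P_out = η·P_in = 0.84 × 90983 = 76426 W

76.4 kW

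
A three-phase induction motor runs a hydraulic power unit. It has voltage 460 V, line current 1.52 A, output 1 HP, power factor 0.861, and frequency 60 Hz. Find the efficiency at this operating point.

P_out = 1 × 746 = 746 W
P_in = √3·V_L·I_L·cosφ = 1.732 × 460 × 1.52 × 0.861 = 1043 W
η = P_out / P_in = 746 / 1043 = 0.715 = 71.5%

71.5 %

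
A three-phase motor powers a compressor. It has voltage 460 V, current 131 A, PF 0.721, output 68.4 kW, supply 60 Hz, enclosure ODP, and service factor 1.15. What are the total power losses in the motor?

6850 W

P_in = √3·V·I·cosφ = 1.732×460×131×0.721 = 75251 W
P_out = 68400 W
Losses = P_in − P_out = 75251 − 68400 = 6851 W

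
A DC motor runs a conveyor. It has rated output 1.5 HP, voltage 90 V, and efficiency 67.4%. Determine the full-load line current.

18.4 A

P_out = 1.5 × 746 = 1119 W
P_in = P_out / η = 1119 / 0.674 = 1660 W
I = P_in / V = 1660 / 90 = 18.4 A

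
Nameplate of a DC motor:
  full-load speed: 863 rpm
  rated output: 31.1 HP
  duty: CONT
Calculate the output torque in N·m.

P_out = 31.1 × 746 = 23201 W
ω = 2π × 863/60 = 90.37 rad/s
τ = P_out/ω = 23201/90.37 = 257 N·m

257 N·m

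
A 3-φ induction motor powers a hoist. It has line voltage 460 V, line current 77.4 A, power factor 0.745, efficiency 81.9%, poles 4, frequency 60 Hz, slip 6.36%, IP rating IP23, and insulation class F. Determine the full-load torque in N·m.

213 N·m

P_in = √3·V·I·cosφ = 1.732 × 460 × 77.4 × 0.745 = 45941 W
P_out = η·P_in = 0.819 × 45941 = 37626 W
n_s = 120×60/4 = 1800 rpm; n = 1800×(1−0.0636) = 1686 rpm
ω = 2π×1686/60 = 176.6 rad/s
τ = P_out/ω = 37626/176.6 = 213 N·m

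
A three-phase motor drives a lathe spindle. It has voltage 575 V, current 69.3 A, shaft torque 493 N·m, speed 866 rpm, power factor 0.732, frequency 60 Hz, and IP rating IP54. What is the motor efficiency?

88.5 %

ω = 2π × 866/60 = 90.69 rad/s; P_out = τω = 493 × 90.69 = 44710 W
P_in = √3·V_L·I_L·cosφ = 1.732 × 575 × 69.3 × 0.732 = 50520 W
η = P_out / P_in = 44710 / 50520 = 0.885 = 88.5%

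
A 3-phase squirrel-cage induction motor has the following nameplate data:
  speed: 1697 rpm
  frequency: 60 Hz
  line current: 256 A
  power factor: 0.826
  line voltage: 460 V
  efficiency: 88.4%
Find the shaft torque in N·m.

838 N·m

P_in = √3·V·I·cosφ = 1.732 × 460 × 256 × 0.826 = 168471 W
P_out = η·P_in = 0.884 × 168471 = 148928 W
n = 1697 rpm
ω = 2π×1697/60 = 177.7 rad/s
τ = P_out/ω = 148928/177.7 = 838 N·m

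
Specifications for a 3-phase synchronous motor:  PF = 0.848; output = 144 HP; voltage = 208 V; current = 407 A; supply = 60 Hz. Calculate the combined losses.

16.9 kW

P_in = √3·V·I·cosφ = 1.732×208×407×0.848 = 124337 W
P_out = 144×746 = 107424 W
Losses = P_in − P_out = 124337 − 107424 = 16913 W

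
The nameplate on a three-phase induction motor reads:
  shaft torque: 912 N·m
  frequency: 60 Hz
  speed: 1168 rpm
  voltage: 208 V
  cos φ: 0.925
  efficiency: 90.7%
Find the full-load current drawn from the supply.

ω = 2π×1168/60 = 122.3 rad/s; P_out = τω = 912 × 122.3 = 111538 W
P_in = P_out / η = 111538 / 0.907 = 122975 W
I_L = P_in / (√3·V_L·cosφ) = 122975 / (1.732 × 208 × 0.925) = 369 A

369 A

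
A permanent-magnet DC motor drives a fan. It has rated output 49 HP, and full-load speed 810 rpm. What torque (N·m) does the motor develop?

P_out = 49 × 746 = 36554 W
ω = 2π × 810/60 = 84.82 rad/s
τ = P_out/ω = 36554/84.82 = 431 N·m

431 N·m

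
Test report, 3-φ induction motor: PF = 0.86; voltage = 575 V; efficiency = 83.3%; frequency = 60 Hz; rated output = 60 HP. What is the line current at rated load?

62.7 A

P_out = 60 × 746 = 44760 W
P_in = P_out / η = 44760 / 0.833 = 53733 W
I_L = P_in / (√3·V_L·cosφ) = 53733 / (1.732 × 575 × 0.86) = 62.7 A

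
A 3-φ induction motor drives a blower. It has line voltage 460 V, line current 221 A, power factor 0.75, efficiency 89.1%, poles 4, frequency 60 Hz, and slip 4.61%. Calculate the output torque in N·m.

654 N·m

P_in = √3·V·I·cosφ = 1.732 × 460 × 221 × 0.75 = 132056 W
P_out = η·P_in = 0.891 × 132056 = 117662 W
n_s = 120×60/4 = 1800 rpm; n = 1800×(1−0.0461) = 1717 rpm
ω = 2π×1717/60 = 179.8 rad/s
τ = P_out/ω = 117662/179.8 = 654 N·m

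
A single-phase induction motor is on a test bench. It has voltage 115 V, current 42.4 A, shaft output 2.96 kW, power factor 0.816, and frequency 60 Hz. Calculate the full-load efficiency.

P_out = 2.96 kW = 2960 W
P_in = V·I·cosφ = 115 × 42.4 × 0.816 = 3979 W
η = P_out / P_in = 2960 / 3979 = 0.744 = 74.4%

74.4 %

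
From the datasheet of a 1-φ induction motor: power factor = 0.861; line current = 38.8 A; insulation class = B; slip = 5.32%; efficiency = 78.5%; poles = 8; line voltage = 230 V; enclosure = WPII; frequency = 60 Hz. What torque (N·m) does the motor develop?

67.6 N·m

P_in = V·I·cosφ = 230 × 38.8 × 0.861 = 7684 W
P_out = η·P_in = 0.785 × 7684 = 6032 W
n_s = 120×60/8 = 900 rpm; n = 900×(1−0.0532) = 852 rpm
ω = 2π×852/60 = 89.22 rad/s
τ = P_out/ω = 6032/89.22 = 67.6 N·m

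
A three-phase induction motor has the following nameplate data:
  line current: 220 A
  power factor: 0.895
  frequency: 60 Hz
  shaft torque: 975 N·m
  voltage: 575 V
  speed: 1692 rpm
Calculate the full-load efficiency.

88.1 %

ω = 2π × 1692/60 = 177.2 rad/s; P_out = τω = 975 × 177.2 = 172770 W
P_in = √3·V_L·I_L·cosφ = 1.732 × 575 × 220 × 0.895 = 196093 W
η = P_out / P_in = 172770 / 196093 = 0.881 = 88.1%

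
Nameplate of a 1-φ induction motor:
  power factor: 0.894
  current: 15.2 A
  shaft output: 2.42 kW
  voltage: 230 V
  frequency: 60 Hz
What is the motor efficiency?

P_out = 2.42 kW = 2420 W
P_in = V·I·cosφ = 230 × 15.2 × 0.894 = 3125 W
η = P_out / P_in = 2420 / 3125 = 0.774 = 77.4%

77.4 %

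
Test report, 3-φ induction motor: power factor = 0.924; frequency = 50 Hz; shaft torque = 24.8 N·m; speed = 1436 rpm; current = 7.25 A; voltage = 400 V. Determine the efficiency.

ω = 2π × 1436/60 = 150.4 rad/s; P_out = τω = 24.8 × 150.4 = 3730 W
P_in = √3·V_L·I_L·cosφ = 1.732 × 400 × 7.25 × 0.924 = 4641 W
η = P_out / P_in = 3730 / 4641 = 0.804 = 80.4%

80.4 %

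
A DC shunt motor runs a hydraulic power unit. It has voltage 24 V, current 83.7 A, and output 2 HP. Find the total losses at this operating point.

517 W

P_in = V·I = 24×83.7 = 2009 W
P_out = 2×746 = 1492 W
Losses = P_in − P_out = 2009 − 1492 = 517 W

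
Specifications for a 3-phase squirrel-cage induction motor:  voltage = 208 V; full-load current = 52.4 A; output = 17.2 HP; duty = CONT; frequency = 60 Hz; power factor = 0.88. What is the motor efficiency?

77.2 %

P_out = 17.2 × 746 = 12831 W
P_in = √3·V_L·I_L·cosφ = 1.732 × 208 × 52.4 × 0.88 = 16612 W
η = P_out / P_in = 12831 / 16612 = 0.772 = 77.2%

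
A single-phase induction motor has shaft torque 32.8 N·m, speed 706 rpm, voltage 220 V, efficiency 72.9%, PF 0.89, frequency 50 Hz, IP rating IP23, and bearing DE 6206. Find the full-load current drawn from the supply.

17 A

ω = 2π×706/60 = 73.93 rad/s; P_out = τω = 32.8 × 73.93 = 2425 W
P_in = P_out / η = 2425 / 0.729 = 3326 W
I = P_in / (V·cosφ) = 3326 / (220 × 0.89) = 17 A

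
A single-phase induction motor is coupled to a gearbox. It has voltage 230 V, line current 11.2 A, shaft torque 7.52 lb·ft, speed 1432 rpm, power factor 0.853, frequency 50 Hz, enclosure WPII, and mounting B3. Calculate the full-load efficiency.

69.6 %

τ = 7.52 lb·ft × 1.356 = 10.2 N·m
ω = 2π × 1432/60 = 150 rad/s; P_out = τω = 10.2 × 150 = 1530 W
P_in = V·I·cosφ = 230 × 11.2 × 0.853 = 2197 W
η = P_out / P_in = 1530 / 2197 = 0.696 = 69.6%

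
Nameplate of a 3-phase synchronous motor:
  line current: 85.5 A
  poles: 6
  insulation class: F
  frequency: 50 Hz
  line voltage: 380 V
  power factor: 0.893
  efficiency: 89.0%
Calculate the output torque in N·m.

P_in = √3·V·I·cosφ = 1.732 × 380 × 85.5 × 0.893 = 50252 W
P_out = η·P_in = 0.89 × 50252 = 44724 W
n = n_s = 120×50/6 = 1000 rpm (synchronous)
ω = 2π×1000/60 = 104.7 rad/s
τ = P_out/ω = 44724/104.7 = 427 N·m

427 N·m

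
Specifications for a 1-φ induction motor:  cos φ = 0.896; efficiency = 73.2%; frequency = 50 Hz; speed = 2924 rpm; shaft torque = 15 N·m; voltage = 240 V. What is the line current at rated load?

29.2 A

ω = 2π×2924/60 = 306.2 rad/s; P_out = τω = 15 × 306.2 = 4593 W
P_in = P_out / η = 4593 / 0.732 = 6275 W
I = P_in / (V·cosφ) = 6275 / (240 × 0.896) = 29.2 A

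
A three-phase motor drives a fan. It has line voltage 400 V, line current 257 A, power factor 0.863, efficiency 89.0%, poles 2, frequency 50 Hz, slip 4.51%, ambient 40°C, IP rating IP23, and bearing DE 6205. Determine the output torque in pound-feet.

336 lb·ft

P_in = √3·V·I·cosφ = 1.732 × 400 × 257 × 0.863 = 153657 W
P_out = η·P_in = 0.89 × 153657 = 136755 W
n_s = 120×50/2 = 3000 rpm; n = 3000×(1−0.0451) = 2865 rpm
ω = 2π×2865/60 = 300 rad/s
τ = P_out/ω = 136755/300 = 455.9 N·m
In lb·ft: 455.9/1.356 = 336 lb·ft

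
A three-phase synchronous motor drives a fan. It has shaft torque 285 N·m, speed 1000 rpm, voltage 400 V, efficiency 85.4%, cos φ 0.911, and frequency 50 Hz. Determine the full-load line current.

ω = 2π×1000/60 = 104.7 rad/s; P_out = τω = 285 × 104.7 = 29840 W
P_in = P_out / η = 29840 / 0.854 = 34941 W
I_L = P_in / (√3·V_L·cosφ) = 34941 / (1.732 × 400 × 0.911) = 55.4 A

55.4 A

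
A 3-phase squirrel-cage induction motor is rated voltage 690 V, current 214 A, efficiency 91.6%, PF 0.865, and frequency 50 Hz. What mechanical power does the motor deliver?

203 kW

P_in = √3·V·I·cosφ = 1.732 × 690 × 214 × 0.865 = 221221 W
P_out = η·P_in = 0.916 × 221221 = 202638 W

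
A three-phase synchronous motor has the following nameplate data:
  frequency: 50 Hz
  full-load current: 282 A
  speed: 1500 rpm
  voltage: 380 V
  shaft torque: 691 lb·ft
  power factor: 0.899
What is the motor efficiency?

88.2 %

τ = 691 lb·ft × 1.356 = 937 N·m
ω = 2π × 1500/60 = 157.1 rad/s; P_out = τω = 937 × 157.1 = 147203 W
P_in = √3·V_L·I_L·cosφ = 1.732 × 380 × 282 × 0.899 = 166855 W
η = P_out / P_in = 147203 / 166855 = 0.882 = 88.2%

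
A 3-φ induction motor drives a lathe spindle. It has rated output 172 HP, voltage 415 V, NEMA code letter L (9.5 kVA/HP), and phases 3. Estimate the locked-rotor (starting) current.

S_LR = 9.5 × 172 = 1634 kVA
I_LR = S_LR/(√3·V_L) = 1634000/(1.732×415) = 2270 A

2270 A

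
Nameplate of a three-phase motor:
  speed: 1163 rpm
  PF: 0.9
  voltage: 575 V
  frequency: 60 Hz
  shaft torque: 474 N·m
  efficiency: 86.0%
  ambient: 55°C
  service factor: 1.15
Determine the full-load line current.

ω = 2π×1163/60 = 121.8 rad/s; P_out = τω = 474 × 121.8 = 57733 W
P_in = P_out / η = 57733 / 0.860 = 67131 W
I_L = P_in / (√3·V_L·cosφ) = 67131 / (1.732 × 575 × 0.9) = 74.9 A

74.9 A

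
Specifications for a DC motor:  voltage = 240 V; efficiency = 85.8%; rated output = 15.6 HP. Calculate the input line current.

56.5 A

P_out = 15.6 × 746 = 11638 W
P_in = P_out / η = 11638 / 0.858 = 13564 W
I = P_in / V = 13564 / 240 = 56.5 A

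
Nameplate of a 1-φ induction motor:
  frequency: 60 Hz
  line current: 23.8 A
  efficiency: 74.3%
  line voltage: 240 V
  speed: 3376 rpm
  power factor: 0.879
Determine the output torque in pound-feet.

P_in = V·I·cosφ = 240 × 23.8 × 0.879 = 5021 W
P_out = η·P_in = 0.743 × 5021 = 3731 W
n = 3376 rpm
ω = 2π×3376/60 = 353.5 rad/s
τ = P_out/ω = 3731/353.5 = 10.55 N·m
In lb·ft: 10.55/1.356 = 7.78 lb·ft

7.78 lb·ft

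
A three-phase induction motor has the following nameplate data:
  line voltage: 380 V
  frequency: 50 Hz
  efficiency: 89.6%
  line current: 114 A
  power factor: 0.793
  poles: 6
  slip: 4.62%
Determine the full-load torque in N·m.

P_in = √3·V·I·cosφ = 1.732 × 380 × 114 × 0.793 = 59499 W
P_out = η·P_in = 0.896 × 59499 = 53311 W
n_s = 120×50/6 = 1000 rpm; n = 1000×(1−0.0462) = 954 rpm
ω = 2π×954/60 = 99.9 rad/s
τ = P_out/ω = 53311/99.9 = 534 N·m

534 N·m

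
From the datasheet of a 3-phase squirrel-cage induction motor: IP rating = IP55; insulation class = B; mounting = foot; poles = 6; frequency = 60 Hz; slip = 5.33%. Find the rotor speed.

1136 rpm

n_s = 120f/p = 120×60/6 = 1200 rpm
n = n_s(1 − s) = 1200 × (1 − 0.0533) = 1136 rpm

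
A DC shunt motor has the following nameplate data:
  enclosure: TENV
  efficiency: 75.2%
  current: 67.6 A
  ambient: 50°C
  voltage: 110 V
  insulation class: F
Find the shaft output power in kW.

P_in = V·I = 110 × 67.6 = 7436 W
P_out = η·P_in = 0.752 × 7436 = 5592 W

5.59 kW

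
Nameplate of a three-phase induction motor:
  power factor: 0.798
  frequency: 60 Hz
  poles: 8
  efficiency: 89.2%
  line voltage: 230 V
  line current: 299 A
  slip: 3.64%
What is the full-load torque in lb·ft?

689 lb·ft

P_in = √3·V·I·cosφ = 1.732 × 230 × 299 × 0.798 = 95049 W
P_out = η·P_in = 0.892 × 95049 = 84784 W
n_s = 120×60/8 = 900 rpm; n = 900×(1−0.0364) = 867 rpm
ω = 2π×867/60 = 90.79 rad/s
τ = P_out/ω = 84784/90.79 = 933.8 N·m
In lb·ft: 933.8/1.356 = 689 lb·ft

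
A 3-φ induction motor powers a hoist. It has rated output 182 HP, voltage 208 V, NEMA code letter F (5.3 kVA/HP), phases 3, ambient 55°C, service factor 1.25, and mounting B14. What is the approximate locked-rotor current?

S_LR = 5.3 × 182 = 964.6 kVA
I_LR = S_LR/(√3·V_L) = 964600/(1.732×208) = 2680 A

2680 A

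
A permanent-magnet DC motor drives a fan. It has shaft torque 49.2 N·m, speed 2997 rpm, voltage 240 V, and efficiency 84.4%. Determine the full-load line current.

76.2 A

ω = 2π×2997/60 = 313.8 rad/s; P_out = τω = 49.2 × 313.8 = 15439 W
P_in = P_out / η = 15439 / 0.844 = 18293 W
I = P_in / V = 18293 / 240 = 76.2 A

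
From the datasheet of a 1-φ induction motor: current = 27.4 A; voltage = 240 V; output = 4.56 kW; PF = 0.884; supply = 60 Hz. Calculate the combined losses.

P_in = V·I·cosφ = 240×27.4×0.884 = 5813 W
P_out = 4560 W
Losses = P_in − P_out = 5813 − 4560 = 1253 W

1250 W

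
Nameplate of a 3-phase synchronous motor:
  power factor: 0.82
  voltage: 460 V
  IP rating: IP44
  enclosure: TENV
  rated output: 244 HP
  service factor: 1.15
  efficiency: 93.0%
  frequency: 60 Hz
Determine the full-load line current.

P_out = 244 × 746 = 182024 W
P_in = P_out / η = 182024 / 0.930 = 195725 W
I_L = P_in / (√3·V_L·cosφ) = 195725 / (1.732 × 460 × 0.82) = 300 A

300 A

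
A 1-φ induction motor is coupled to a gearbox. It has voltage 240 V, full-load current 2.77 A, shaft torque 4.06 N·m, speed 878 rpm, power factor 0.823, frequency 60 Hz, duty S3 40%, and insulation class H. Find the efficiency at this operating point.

68.2 %

ω = 2π × 878/60 = 91.94 rad/s; P_out = τω = 4.06 × 91.94 = 373 W
P_in = V·I·cosφ = 240 × 2.77 × 0.823 = 547 W
η = P_out / P_in = 373 / 547 = 0.682 = 68.2%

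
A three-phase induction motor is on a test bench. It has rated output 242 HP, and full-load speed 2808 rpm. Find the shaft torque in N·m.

P_out = 242 × 746 = 180532 W
ω = 2π × 2808/60 = 294.1 rad/s
τ = P_out/ω = 180532/294.1 = 614 N·m

614 N·m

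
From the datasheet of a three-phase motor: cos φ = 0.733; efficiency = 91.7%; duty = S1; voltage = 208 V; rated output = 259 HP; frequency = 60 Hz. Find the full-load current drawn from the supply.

P_out = 259 × 746 = 193214 W
P_in = P_out / η = 193214 / 0.917 = 210702 W
I_L = P_in / (√3·V_L·cosφ) = 210702 / (1.732 × 208 × 0.733) = 798 A

798 A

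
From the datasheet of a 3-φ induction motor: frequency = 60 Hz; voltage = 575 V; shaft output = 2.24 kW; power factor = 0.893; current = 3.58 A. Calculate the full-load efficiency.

P_out = 2.24 kW = 2240 W
P_in = √3·V_L·I_L·cosφ = 1.732 × 575 × 3.58 × 0.893 = 3184 W
η = P_out / P_in = 2240 / 3184 = 0.704 = 70.4%

70.4 %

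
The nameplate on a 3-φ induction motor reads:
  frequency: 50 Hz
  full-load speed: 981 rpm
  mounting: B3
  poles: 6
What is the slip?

n_s = 120f/p = 120×50/6 = 1000 rpm
s = (n_s − n)/n_s = (1000 − 981)/1000 = 0.0190

1.90 %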